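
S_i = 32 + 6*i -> [32, 38, 44, 50, 56]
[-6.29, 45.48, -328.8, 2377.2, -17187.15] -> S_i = -6.29*(-7.23)^i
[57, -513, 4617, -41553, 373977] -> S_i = 57*-9^i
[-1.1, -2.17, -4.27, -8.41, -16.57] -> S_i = -1.10*1.97^i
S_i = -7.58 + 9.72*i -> [-7.58, 2.14, 11.86, 21.58, 31.3]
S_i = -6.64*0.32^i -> [-6.64, -2.12, -0.68, -0.22, -0.07]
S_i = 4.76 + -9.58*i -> [4.76, -4.82, -14.4, -23.98, -33.56]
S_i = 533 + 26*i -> [533, 559, 585, 611, 637]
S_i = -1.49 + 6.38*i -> [-1.49, 4.89, 11.27, 17.65, 24.03]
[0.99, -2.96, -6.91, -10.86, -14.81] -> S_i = 0.99 + -3.95*i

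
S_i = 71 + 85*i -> [71, 156, 241, 326, 411]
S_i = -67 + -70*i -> [-67, -137, -207, -277, -347]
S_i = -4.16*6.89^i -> [-4.16, -28.66, -197.48, -1360.66, -9374.98]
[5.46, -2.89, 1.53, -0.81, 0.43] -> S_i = 5.46*(-0.53)^i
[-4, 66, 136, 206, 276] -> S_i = -4 + 70*i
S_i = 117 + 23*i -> [117, 140, 163, 186, 209]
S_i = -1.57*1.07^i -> [-1.57, -1.68, -1.8, -1.92, -2.06]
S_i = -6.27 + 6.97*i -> [-6.27, 0.7, 7.67, 14.64, 21.61]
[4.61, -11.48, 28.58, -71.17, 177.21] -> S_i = 4.61*(-2.49)^i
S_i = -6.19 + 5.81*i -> [-6.19, -0.38, 5.43, 11.24, 17.05]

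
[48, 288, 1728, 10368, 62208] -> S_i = 48*6^i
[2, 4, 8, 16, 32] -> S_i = 2*2^i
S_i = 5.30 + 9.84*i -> [5.3, 15.14, 24.98, 34.82, 44.66]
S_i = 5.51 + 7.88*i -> [5.51, 13.39, 21.27, 29.15, 37.03]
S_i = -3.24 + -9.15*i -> [-3.24, -12.39, -21.54, -30.69, -39.84]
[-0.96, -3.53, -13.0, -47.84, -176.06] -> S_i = -0.96*3.68^i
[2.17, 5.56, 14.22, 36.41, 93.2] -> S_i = 2.17*2.56^i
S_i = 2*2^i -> [2, 4, 8, 16, 32]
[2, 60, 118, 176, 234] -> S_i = 2 + 58*i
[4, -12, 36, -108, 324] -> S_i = 4*-3^i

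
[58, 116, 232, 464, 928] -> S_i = 58*2^i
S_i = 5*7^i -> [5, 35, 245, 1715, 12005]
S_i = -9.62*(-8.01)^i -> [-9.62, 77.06, -617.22, 4943.93, -39600.91]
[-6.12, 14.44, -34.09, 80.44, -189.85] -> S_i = -6.12*(-2.36)^i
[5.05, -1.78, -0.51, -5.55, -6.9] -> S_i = Random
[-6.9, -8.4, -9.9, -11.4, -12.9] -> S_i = -6.90 + -1.50*i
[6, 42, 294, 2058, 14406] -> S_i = 6*7^i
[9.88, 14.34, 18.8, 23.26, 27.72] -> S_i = 9.88 + 4.46*i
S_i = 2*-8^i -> [2, -16, 128, -1024, 8192]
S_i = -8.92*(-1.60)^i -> [-8.92, 14.27, -22.84, 36.54, -58.46]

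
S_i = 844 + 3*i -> [844, 847, 850, 853, 856]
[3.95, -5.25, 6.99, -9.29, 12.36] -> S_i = 3.95*(-1.33)^i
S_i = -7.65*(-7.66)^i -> [-7.65, 58.6, -448.87, 3438.33, -26337.62]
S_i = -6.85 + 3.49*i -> [-6.85, -3.36, 0.13, 3.62, 7.11]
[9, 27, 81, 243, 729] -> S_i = 9*3^i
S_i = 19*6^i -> [19, 114, 684, 4104, 24624]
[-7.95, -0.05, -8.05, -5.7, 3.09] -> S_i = Random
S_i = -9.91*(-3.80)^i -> [-9.91, 37.66, -143.1, 543.78, -2066.37]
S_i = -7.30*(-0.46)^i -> [-7.3, 3.36, -1.54, 0.71, -0.33]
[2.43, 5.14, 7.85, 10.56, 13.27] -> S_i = 2.43 + 2.71*i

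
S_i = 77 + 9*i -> [77, 86, 95, 104, 113]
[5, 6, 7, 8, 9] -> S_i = 5 + 1*i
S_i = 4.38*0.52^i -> [4.38, 2.28, 1.18, 0.62, 0.32]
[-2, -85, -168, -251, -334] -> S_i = -2 + -83*i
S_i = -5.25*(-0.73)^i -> [-5.25, 3.83, -2.8, 2.04, -1.49]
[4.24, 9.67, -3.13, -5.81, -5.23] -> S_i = Random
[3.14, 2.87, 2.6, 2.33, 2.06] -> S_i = 3.14 + -0.27*i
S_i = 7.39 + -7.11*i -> [7.39, 0.28, -6.83, -13.94, -21.05]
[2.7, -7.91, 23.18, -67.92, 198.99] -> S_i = 2.70*(-2.93)^i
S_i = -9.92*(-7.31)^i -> [-9.92, 72.52, -530.09, 3874.93, -28325.73]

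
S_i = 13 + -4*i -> [13, 9, 5, 1, -3]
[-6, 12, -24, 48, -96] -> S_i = -6*-2^i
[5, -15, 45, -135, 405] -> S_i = 5*-3^i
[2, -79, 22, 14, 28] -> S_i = Random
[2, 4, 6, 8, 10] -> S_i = 2 + 2*i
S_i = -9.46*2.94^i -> [-9.46, -27.81, -81.77, -240.4, -706.77]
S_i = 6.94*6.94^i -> [6.94, 48.16, 334.26, 2319.73, 16098.94]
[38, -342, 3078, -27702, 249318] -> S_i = 38*-9^i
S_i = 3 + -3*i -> [3, 0, -3, -6, -9]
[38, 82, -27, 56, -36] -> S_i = Random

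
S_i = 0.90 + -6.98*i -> [0.9, -6.08, -13.06, -20.04, -27.02]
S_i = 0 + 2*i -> [0, 2, 4, 6, 8]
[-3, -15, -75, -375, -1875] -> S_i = -3*5^i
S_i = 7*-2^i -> [7, -14, 28, -56, 112]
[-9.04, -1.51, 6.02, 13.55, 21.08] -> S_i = -9.04 + 7.53*i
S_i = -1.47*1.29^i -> [-1.47, -1.9, -2.45, -3.16, -4.07]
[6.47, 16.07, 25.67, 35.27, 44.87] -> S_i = 6.47 + 9.60*i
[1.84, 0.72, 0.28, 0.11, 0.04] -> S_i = 1.84*0.39^i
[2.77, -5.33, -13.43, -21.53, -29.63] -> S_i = 2.77 + -8.10*i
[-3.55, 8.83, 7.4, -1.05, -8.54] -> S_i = Random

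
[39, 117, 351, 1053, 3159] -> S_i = 39*3^i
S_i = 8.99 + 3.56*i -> [8.99, 12.55, 16.11, 19.67, 23.23]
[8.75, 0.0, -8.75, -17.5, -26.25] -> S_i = 8.75 + -8.75*i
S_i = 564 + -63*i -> [564, 501, 438, 375, 312]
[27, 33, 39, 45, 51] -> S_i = 27 + 6*i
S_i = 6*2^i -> [6, 12, 24, 48, 96]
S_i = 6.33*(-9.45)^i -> [6.33, -59.82, 565.28, -5341.94, 50481.35]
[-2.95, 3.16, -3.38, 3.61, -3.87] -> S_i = -2.95*(-1.07)^i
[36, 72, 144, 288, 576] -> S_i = 36*2^i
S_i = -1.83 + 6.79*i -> [-1.83, 4.96, 11.75, 18.54, 25.33]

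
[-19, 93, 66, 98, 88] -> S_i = Random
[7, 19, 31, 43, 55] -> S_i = 7 + 12*i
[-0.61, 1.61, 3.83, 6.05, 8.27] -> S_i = -0.61 + 2.22*i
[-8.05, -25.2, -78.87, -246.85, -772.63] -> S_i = -8.05*3.13^i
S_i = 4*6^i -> [4, 24, 144, 864, 5184]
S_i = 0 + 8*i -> [0, 8, 16, 24, 32]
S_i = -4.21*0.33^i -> [-4.21, -1.39, -0.46, -0.15, -0.05]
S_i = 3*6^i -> [3, 18, 108, 648, 3888]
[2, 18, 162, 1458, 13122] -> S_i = 2*9^i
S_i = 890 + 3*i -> [890, 893, 896, 899, 902]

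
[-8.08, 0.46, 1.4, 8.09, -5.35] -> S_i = Random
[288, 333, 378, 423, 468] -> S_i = 288 + 45*i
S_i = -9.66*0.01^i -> [-9.66, -0.1, -0.0, -0.0, -0.0]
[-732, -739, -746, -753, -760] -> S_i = -732 + -7*i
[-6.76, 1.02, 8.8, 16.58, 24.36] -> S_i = -6.76 + 7.78*i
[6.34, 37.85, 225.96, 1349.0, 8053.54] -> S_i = 6.34*5.97^i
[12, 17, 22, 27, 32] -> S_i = 12 + 5*i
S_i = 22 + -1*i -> [22, 21, 20, 19, 18]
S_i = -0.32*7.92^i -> [-0.32, -2.53, -20.07, -158.97, -1259.07]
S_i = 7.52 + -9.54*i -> [7.52, -2.02, -11.56, -21.1, -30.64]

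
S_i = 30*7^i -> [30, 210, 1470, 10290, 72030]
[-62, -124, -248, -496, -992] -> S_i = -62*2^i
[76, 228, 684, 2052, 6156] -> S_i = 76*3^i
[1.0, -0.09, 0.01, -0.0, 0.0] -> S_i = 1.00*(-0.09)^i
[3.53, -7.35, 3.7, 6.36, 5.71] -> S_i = Random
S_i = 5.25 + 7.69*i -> [5.25, 12.94, 20.63, 28.32, 36.01]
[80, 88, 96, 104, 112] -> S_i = 80 + 8*i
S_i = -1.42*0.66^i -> [-1.42, -0.94, -0.62, -0.41, -0.27]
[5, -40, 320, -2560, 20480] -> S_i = 5*-8^i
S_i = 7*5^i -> [7, 35, 175, 875, 4375]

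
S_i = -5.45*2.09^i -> [-5.45, -11.39, -23.81, -49.75, -103.99]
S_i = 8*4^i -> [8, 32, 128, 512, 2048]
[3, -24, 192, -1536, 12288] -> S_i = 3*-8^i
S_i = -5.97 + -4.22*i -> [-5.97, -10.19, -14.41, -18.63, -22.85]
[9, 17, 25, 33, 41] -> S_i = 9 + 8*i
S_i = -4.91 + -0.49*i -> [-4.91, -5.4, -5.89, -6.38, -6.87]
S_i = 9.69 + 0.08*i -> [9.69, 9.77, 9.85, 9.93, 10.01]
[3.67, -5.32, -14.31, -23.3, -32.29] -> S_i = 3.67 + -8.99*i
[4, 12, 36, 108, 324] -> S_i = 4*3^i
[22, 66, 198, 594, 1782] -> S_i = 22*3^i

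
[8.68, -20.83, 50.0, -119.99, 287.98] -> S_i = 8.68*(-2.40)^i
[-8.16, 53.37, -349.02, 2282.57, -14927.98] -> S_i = -8.16*(-6.54)^i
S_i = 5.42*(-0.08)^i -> [5.42, -0.43, 0.03, -0.0, 0.0]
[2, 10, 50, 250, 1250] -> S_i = 2*5^i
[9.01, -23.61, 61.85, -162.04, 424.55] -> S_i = 9.01*(-2.62)^i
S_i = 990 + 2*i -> [990, 992, 994, 996, 998]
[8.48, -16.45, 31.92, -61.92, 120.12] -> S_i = 8.48*(-1.94)^i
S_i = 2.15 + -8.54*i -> [2.15, -6.39, -14.93, -23.47, -32.01]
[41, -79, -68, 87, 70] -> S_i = Random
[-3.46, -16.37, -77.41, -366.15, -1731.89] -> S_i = -3.46*4.73^i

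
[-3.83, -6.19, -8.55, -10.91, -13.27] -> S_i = -3.83 + -2.36*i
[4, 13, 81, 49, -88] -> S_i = Random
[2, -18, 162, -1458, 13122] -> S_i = 2*-9^i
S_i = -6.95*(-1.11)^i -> [-6.95, 7.71, -8.56, 9.51, -10.55]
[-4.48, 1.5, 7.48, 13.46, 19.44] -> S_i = -4.48 + 5.98*i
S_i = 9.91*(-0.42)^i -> [9.91, -4.16, 1.75, -0.73, 0.31]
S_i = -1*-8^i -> [-1, 8, -64, 512, -4096]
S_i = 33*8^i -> [33, 264, 2112, 16896, 135168]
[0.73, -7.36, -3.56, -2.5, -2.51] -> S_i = Random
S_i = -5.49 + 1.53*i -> [-5.49, -3.96, -2.43, -0.9, 0.63]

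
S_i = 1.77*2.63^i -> [1.77, 4.66, 12.24, 32.2, 84.68]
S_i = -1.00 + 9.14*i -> [-1.0, 8.14, 17.28, 26.42, 35.56]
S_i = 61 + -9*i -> [61, 52, 43, 34, 25]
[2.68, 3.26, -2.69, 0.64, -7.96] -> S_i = Random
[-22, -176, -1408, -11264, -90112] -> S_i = -22*8^i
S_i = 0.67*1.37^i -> [0.67, 0.92, 1.26, 1.72, 2.36]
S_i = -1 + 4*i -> [-1, 3, 7, 11, 15]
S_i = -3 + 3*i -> [-3, 0, 3, 6, 9]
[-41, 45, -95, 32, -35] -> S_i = Random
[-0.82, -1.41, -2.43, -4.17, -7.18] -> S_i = -0.82*1.72^i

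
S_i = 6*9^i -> [6, 54, 486, 4374, 39366]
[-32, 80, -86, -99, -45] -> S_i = Random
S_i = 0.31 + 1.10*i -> [0.31, 1.41, 2.51, 3.61, 4.71]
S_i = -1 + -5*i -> [-1, -6, -11, -16, -21]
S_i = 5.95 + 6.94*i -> [5.95, 12.89, 19.83, 26.77, 33.71]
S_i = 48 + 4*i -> [48, 52, 56, 60, 64]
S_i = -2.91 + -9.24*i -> [-2.91, -12.15, -21.39, -30.63, -39.87]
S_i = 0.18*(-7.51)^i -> [0.18, -1.35, 10.15, -76.24, 572.57]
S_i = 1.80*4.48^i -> [1.8, 8.06, 36.13, 161.85, 725.08]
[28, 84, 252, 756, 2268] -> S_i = 28*3^i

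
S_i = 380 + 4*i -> [380, 384, 388, 392, 396]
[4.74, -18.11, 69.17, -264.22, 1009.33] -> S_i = 4.74*(-3.82)^i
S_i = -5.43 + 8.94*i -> [-5.43, 3.51, 12.45, 21.39, 30.33]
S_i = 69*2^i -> [69, 138, 276, 552, 1104]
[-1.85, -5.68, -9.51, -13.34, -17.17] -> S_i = -1.85 + -3.83*i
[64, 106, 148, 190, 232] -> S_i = 64 + 42*i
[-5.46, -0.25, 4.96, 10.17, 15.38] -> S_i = -5.46 + 5.21*i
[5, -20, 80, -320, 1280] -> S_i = 5*-4^i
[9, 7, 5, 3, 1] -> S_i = 9 + -2*i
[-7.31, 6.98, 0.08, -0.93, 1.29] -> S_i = Random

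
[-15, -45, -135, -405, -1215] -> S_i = -15*3^i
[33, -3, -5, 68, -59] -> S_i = Random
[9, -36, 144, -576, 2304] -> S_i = 9*-4^i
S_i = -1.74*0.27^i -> [-1.74, -0.47, -0.13, -0.03, -0.01]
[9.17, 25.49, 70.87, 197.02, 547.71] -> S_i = 9.17*2.78^i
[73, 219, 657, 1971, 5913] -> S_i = 73*3^i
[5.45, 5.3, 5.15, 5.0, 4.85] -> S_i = 5.45 + -0.15*i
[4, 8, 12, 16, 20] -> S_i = 4 + 4*i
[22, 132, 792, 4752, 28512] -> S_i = 22*6^i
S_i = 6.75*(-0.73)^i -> [6.75, -4.93, 3.6, -2.63, 1.92]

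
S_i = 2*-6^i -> [2, -12, 72, -432, 2592]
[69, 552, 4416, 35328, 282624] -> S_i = 69*8^i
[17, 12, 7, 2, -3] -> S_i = 17 + -5*i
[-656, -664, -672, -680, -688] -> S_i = -656 + -8*i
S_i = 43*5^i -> [43, 215, 1075, 5375, 26875]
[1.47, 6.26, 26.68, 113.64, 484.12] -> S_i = 1.47*4.26^i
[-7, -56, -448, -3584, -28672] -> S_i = -7*8^i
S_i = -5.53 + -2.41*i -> [-5.53, -7.94, -10.35, -12.76, -15.17]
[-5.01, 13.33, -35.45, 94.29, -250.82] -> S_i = -5.01*(-2.66)^i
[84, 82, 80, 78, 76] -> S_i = 84 + -2*i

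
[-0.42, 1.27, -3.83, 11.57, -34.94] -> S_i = -0.42*(-3.02)^i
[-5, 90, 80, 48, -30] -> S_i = Random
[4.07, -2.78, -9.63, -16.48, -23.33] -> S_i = 4.07 + -6.85*i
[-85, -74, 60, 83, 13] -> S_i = Random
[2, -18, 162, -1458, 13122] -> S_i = 2*-9^i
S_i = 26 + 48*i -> [26, 74, 122, 170, 218]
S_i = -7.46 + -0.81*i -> [-7.46, -8.27, -9.08, -9.89, -10.7]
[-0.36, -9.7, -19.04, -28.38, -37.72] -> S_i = -0.36 + -9.34*i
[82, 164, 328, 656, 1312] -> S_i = 82*2^i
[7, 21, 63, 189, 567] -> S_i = 7*3^i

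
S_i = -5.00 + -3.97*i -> [-5.0, -8.97, -12.94, -16.91, -20.88]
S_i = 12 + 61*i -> [12, 73, 134, 195, 256]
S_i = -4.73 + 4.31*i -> [-4.73, -0.42, 3.89, 8.2, 12.51]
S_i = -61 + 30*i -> [-61, -31, -1, 29, 59]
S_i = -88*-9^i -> [-88, 792, -7128, 64152, -577368]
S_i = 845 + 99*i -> [845, 944, 1043, 1142, 1241]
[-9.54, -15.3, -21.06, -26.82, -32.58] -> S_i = -9.54 + -5.76*i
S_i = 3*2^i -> [3, 6, 12, 24, 48]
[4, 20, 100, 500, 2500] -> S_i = 4*5^i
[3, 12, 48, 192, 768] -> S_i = 3*4^i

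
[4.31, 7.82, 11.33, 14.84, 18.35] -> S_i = 4.31 + 3.51*i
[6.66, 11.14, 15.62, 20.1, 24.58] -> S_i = 6.66 + 4.48*i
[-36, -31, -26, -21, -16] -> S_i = -36 + 5*i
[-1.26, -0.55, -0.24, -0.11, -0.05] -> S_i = -1.26*0.44^i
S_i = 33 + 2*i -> [33, 35, 37, 39, 41]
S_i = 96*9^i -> [96, 864, 7776, 69984, 629856]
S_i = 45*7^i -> [45, 315, 2205, 15435, 108045]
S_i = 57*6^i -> [57, 342, 2052, 12312, 73872]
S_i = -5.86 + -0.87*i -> [-5.86, -6.73, -7.6, -8.47, -9.34]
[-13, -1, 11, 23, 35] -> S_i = -13 + 12*i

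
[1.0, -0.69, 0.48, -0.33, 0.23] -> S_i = 1.00*(-0.69)^i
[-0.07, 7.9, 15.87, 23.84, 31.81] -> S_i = -0.07 + 7.97*i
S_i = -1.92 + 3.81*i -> [-1.92, 1.89, 5.7, 9.51, 13.32]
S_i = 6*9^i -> [6, 54, 486, 4374, 39366]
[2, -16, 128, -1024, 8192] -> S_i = 2*-8^i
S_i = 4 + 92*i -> [4, 96, 188, 280, 372]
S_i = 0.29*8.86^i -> [0.29, 2.57, 22.76, 201.7, 1787.03]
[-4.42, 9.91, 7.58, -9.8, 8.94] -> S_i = Random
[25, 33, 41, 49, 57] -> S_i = 25 + 8*i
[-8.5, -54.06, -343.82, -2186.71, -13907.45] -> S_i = -8.50*6.36^i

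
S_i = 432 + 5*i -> [432, 437, 442, 447, 452]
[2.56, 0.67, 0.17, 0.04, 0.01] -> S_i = 2.56*0.26^i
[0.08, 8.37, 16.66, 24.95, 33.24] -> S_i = 0.08 + 8.29*i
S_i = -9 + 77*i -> [-9, 68, 145, 222, 299]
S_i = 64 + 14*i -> [64, 78, 92, 106, 120]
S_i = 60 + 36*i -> [60, 96, 132, 168, 204]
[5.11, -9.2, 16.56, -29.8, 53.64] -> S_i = 5.11*(-1.80)^i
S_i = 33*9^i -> [33, 297, 2673, 24057, 216513]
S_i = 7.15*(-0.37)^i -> [7.15, -2.65, 0.98, -0.36, 0.13]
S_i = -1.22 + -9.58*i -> [-1.22, -10.8, -20.38, -29.96, -39.54]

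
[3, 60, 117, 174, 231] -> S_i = 3 + 57*i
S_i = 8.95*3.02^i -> [8.95, 27.03, 81.63, 246.52, 744.48]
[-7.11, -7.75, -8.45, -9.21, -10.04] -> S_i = -7.11*1.09^i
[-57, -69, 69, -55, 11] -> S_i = Random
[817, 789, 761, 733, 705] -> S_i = 817 + -28*i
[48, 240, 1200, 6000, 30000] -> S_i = 48*5^i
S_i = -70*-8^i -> [-70, 560, -4480, 35840, -286720]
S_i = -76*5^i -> [-76, -380, -1900, -9500, -47500]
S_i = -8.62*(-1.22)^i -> [-8.62, 10.52, -12.83, 15.65, -19.1]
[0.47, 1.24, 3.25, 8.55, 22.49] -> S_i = 0.47*2.63^i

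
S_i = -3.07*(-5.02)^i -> [-3.07, 15.41, -77.37, 388.37, -1949.63]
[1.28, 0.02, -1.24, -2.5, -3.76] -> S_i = 1.28 + -1.26*i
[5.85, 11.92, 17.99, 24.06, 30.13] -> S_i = 5.85 + 6.07*i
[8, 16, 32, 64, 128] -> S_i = 8*2^i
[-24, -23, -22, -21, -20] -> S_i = -24 + 1*i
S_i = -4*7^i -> [-4, -28, -196, -1372, -9604]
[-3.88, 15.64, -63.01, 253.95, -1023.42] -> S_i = -3.88*(-4.03)^i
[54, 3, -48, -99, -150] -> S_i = 54 + -51*i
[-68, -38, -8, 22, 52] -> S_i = -68 + 30*i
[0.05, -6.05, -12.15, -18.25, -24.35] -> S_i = 0.05 + -6.10*i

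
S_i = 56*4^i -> [56, 224, 896, 3584, 14336]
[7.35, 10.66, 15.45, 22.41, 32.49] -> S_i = 7.35*1.45^i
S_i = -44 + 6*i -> [-44, -38, -32, -26, -20]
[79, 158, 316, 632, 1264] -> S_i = 79*2^i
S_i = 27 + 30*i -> [27, 57, 87, 117, 147]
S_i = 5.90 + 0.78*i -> [5.9, 6.68, 7.46, 8.24, 9.02]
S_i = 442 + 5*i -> [442, 447, 452, 457, 462]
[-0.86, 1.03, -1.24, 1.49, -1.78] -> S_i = -0.86*(-1.20)^i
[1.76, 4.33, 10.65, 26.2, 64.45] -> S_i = 1.76*2.46^i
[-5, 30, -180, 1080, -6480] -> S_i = -5*-6^i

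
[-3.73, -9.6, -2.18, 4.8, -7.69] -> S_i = Random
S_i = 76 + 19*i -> [76, 95, 114, 133, 152]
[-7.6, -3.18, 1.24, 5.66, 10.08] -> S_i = -7.60 + 4.42*i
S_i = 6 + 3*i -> [6, 9, 12, 15, 18]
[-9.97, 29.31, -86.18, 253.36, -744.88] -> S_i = -9.97*(-2.94)^i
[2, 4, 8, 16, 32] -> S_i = 2*2^i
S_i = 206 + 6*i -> [206, 212, 218, 224, 230]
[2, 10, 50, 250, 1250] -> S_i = 2*5^i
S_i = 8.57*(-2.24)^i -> [8.57, -19.2, 43.0, -96.32, 215.76]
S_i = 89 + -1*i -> [89, 88, 87, 86, 85]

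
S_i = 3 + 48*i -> [3, 51, 99, 147, 195]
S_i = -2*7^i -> [-2, -14, -98, -686, -4802]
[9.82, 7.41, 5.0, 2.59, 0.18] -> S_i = 9.82 + -2.41*i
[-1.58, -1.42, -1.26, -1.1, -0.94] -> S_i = -1.58 + 0.16*i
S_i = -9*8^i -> [-9, -72, -576, -4608, -36864]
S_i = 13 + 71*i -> [13, 84, 155, 226, 297]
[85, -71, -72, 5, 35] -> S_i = Random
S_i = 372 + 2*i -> [372, 374, 376, 378, 380]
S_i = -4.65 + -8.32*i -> [-4.65, -12.97, -21.29, -29.61, -37.93]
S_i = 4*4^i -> [4, 16, 64, 256, 1024]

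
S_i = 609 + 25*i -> [609, 634, 659, 684, 709]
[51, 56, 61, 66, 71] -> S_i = 51 + 5*i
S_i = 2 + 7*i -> [2, 9, 16, 23, 30]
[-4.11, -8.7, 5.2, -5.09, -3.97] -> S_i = Random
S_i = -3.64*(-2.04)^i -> [-3.64, 7.43, -15.15, 30.9, -63.04]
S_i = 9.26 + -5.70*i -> [9.26, 3.56, -2.14, -7.84, -13.54]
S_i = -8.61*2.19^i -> [-8.61, -18.86, -41.29, -90.43, -198.05]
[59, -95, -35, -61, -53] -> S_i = Random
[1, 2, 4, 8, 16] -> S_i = 1*2^i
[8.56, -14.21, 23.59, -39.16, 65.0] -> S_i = 8.56*(-1.66)^i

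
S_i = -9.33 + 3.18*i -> [-9.33, -6.15, -2.97, 0.21, 3.39]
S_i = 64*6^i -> [64, 384, 2304, 13824, 82944]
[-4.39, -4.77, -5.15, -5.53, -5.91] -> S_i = -4.39 + -0.38*i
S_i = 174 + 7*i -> [174, 181, 188, 195, 202]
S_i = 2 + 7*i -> [2, 9, 16, 23, 30]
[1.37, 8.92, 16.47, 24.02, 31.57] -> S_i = 1.37 + 7.55*i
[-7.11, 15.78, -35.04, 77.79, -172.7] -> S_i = -7.11*(-2.22)^i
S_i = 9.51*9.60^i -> [9.51, 91.3, 876.44, 8413.84, 80772.86]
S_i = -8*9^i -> [-8, -72, -648, -5832, -52488]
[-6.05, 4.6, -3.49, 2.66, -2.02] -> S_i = -6.05*(-0.76)^i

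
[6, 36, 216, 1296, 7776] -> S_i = 6*6^i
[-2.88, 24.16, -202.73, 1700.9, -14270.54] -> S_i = -2.88*(-8.39)^i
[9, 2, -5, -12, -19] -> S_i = 9 + -7*i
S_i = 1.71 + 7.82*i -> [1.71, 9.53, 17.35, 25.17, 32.99]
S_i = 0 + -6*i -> [0, -6, -12, -18, -24]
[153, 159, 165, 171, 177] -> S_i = 153 + 6*i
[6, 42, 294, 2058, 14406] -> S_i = 6*7^i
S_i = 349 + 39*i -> [349, 388, 427, 466, 505]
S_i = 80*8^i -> [80, 640, 5120, 40960, 327680]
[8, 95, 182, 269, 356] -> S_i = 8 + 87*i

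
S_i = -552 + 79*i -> [-552, -473, -394, -315, -236]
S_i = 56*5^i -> [56, 280, 1400, 7000, 35000]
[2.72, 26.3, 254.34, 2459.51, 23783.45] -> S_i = 2.72*9.67^i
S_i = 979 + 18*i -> [979, 997, 1015, 1033, 1051]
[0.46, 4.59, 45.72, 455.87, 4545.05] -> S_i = 0.46*9.97^i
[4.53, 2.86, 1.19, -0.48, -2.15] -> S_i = 4.53 + -1.67*i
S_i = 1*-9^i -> [1, -9, 81, -729, 6561]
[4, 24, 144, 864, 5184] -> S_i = 4*6^i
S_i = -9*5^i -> [-9, -45, -225, -1125, -5625]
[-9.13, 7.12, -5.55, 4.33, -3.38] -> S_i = -9.13*(-0.78)^i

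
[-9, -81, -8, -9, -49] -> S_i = Random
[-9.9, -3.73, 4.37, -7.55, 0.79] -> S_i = Random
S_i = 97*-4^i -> [97, -388, 1552, -6208, 24832]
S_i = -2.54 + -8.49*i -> [-2.54, -11.03, -19.52, -28.01, -36.5]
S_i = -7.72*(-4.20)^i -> [-7.72, 32.42, -136.18, 571.96, -2402.23]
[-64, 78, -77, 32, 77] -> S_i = Random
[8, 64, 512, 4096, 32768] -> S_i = 8*8^i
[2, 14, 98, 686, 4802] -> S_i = 2*7^i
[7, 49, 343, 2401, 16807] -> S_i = 7*7^i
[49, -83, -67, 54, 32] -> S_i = Random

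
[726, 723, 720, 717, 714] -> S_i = 726 + -3*i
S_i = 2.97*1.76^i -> [2.97, 5.23, 9.2, 16.19, 28.5]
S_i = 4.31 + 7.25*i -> [4.31, 11.56, 18.81, 26.06, 33.31]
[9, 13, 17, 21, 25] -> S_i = 9 + 4*i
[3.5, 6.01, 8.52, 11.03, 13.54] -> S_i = 3.50 + 2.51*i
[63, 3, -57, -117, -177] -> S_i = 63 + -60*i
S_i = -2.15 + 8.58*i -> [-2.15, 6.43, 15.01, 23.59, 32.17]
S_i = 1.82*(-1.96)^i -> [1.82, -3.57, 6.99, -13.7, 26.86]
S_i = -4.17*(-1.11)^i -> [-4.17, 4.63, -5.14, 5.7, -6.33]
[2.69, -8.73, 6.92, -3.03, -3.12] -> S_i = Random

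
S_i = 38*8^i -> [38, 304, 2432, 19456, 155648]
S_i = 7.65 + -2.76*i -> [7.65, 4.89, 2.13, -0.63, -3.39]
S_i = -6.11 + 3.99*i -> [-6.11, -2.12, 1.87, 5.86, 9.85]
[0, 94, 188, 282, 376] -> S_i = 0 + 94*i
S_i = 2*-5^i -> [2, -10, 50, -250, 1250]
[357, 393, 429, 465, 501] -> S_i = 357 + 36*i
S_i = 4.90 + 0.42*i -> [4.9, 5.32, 5.74, 6.16, 6.58]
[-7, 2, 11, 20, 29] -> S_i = -7 + 9*i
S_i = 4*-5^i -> [4, -20, 100, -500, 2500]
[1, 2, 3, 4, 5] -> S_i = 1 + 1*i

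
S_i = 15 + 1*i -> [15, 16, 17, 18, 19]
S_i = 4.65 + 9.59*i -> [4.65, 14.24, 23.83, 33.42, 43.01]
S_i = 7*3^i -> [7, 21, 63, 189, 567]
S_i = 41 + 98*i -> [41, 139, 237, 335, 433]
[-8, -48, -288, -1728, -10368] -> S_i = -8*6^i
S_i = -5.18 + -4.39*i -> [-5.18, -9.57, -13.96, -18.35, -22.74]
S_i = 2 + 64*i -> [2, 66, 130, 194, 258]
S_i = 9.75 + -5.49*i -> [9.75, 4.26, -1.23, -6.72, -12.21]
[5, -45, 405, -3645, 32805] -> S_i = 5*-9^i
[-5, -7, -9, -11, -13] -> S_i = -5 + -2*i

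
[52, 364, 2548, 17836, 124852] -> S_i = 52*7^i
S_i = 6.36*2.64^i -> [6.36, 16.79, 44.33, 117.02, 308.94]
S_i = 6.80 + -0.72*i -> [6.8, 6.08, 5.36, 4.64, 3.92]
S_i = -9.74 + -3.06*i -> [-9.74, -12.8, -15.86, -18.92, -21.98]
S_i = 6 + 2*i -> [6, 8, 10, 12, 14]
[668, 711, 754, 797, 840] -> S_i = 668 + 43*i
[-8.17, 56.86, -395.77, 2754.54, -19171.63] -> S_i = -8.17*(-6.96)^i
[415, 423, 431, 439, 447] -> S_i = 415 + 8*i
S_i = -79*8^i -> [-79, -632, -5056, -40448, -323584]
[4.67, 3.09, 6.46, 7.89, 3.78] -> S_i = Random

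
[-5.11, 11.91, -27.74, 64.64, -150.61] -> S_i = -5.11*(-2.33)^i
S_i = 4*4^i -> [4, 16, 64, 256, 1024]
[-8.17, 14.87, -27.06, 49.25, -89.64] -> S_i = -8.17*(-1.82)^i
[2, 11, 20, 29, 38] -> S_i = 2 + 9*i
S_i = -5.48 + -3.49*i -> [-5.48, -8.97, -12.46, -15.95, -19.44]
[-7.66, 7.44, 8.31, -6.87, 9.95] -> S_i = Random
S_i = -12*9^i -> [-12, -108, -972, -8748, -78732]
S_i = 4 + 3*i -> [4, 7, 10, 13, 16]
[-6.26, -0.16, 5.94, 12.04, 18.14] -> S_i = -6.26 + 6.10*i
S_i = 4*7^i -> [4, 28, 196, 1372, 9604]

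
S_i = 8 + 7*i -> [8, 15, 22, 29, 36]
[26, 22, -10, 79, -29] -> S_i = Random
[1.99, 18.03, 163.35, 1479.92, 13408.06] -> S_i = 1.99*9.06^i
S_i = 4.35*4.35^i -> [4.35, 18.92, 82.31, 358.06, 1557.57]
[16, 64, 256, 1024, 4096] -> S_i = 16*4^i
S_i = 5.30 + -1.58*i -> [5.3, 3.72, 2.14, 0.56, -1.02]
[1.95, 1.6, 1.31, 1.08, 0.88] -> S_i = 1.95*0.82^i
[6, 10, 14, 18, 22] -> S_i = 6 + 4*i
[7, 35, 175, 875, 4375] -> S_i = 7*5^i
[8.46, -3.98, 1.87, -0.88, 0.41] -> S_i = 8.46*(-0.47)^i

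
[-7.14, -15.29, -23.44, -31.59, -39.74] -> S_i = -7.14 + -8.15*i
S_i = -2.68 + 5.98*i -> [-2.68, 3.3, 9.28, 15.26, 21.24]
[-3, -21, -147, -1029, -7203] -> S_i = -3*7^i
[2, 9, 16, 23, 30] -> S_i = 2 + 7*i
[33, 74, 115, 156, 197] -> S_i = 33 + 41*i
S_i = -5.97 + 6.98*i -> [-5.97, 1.01, 7.99, 14.97, 21.95]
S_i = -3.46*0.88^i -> [-3.46, -3.04, -2.68, -2.36, -2.07]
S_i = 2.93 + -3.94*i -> [2.93, -1.01, -4.95, -8.89, -12.83]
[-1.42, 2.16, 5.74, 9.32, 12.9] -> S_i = -1.42 + 3.58*i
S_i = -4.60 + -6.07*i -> [-4.6, -10.67, -16.74, -22.81, -28.88]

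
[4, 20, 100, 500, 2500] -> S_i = 4*5^i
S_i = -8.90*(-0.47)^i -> [-8.9, 4.18, -1.97, 0.92, -0.43]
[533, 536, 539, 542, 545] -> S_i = 533 + 3*i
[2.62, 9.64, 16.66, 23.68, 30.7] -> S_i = 2.62 + 7.02*i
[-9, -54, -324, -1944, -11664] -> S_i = -9*6^i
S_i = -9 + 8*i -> [-9, -1, 7, 15, 23]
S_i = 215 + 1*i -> [215, 216, 217, 218, 219]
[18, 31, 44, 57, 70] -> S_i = 18 + 13*i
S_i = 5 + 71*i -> [5, 76, 147, 218, 289]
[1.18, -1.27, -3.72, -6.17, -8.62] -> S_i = 1.18 + -2.45*i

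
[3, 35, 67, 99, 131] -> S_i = 3 + 32*i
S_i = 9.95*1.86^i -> [9.95, 18.51, 34.42, 64.03, 119.09]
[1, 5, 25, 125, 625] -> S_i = 1*5^i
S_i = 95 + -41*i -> [95, 54, 13, -28, -69]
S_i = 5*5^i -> [5, 25, 125, 625, 3125]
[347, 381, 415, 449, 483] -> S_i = 347 + 34*i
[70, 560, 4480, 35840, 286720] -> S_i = 70*8^i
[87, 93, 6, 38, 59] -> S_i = Random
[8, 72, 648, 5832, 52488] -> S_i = 8*9^i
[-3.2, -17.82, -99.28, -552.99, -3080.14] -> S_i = -3.20*5.57^i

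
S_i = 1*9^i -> [1, 9, 81, 729, 6561]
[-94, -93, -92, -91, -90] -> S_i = -94 + 1*i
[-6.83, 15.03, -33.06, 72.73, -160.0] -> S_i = -6.83*(-2.20)^i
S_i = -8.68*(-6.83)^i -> [-8.68, 59.28, -404.91, 2765.55, -18888.72]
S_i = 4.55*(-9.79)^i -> [4.55, -44.54, 436.09, -4269.33, 41796.72]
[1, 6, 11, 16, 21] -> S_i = 1 + 5*i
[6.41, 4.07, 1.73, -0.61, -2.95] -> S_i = 6.41 + -2.34*i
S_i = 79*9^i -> [79, 711, 6399, 57591, 518319]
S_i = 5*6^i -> [5, 30, 180, 1080, 6480]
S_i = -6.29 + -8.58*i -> [-6.29, -14.87, -23.45, -32.03, -40.61]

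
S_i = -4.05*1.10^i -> [-4.05, -4.46, -4.9, -5.39, -5.93]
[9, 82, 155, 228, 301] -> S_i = 9 + 73*i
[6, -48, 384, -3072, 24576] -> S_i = 6*-8^i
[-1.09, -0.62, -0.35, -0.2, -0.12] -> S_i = -1.09*0.57^i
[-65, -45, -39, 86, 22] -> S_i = Random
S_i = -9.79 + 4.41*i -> [-9.79, -5.38, -0.97, 3.44, 7.85]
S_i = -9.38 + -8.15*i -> [-9.38, -17.53, -25.68, -33.83, -41.98]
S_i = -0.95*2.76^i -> [-0.95, -2.62, -7.24, -19.97, -55.13]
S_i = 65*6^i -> [65, 390, 2340, 14040, 84240]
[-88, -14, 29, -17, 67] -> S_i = Random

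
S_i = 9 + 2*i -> [9, 11, 13, 15, 17]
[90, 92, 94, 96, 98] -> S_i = 90 + 2*i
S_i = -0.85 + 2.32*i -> [-0.85, 1.47, 3.79, 6.11, 8.43]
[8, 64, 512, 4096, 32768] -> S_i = 8*8^i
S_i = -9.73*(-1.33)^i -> [-9.73, 12.94, -17.21, 22.89, -30.45]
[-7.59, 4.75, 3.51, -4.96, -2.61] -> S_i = Random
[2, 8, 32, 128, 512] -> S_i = 2*4^i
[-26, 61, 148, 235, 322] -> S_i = -26 + 87*i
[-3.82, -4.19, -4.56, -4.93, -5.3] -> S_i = -3.82 + -0.37*i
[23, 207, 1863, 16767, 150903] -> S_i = 23*9^i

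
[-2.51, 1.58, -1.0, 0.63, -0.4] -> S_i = -2.51*(-0.63)^i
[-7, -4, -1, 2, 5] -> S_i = -7 + 3*i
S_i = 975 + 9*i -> [975, 984, 993, 1002, 1011]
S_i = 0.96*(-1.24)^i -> [0.96, -1.19, 1.48, -1.83, 2.27]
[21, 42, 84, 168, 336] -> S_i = 21*2^i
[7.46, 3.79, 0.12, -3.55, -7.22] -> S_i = 7.46 + -3.67*i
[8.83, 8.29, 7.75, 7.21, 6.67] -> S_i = 8.83 + -0.54*i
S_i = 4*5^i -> [4, 20, 100, 500, 2500]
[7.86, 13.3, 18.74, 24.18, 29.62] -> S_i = 7.86 + 5.44*i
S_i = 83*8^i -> [83, 664, 5312, 42496, 339968]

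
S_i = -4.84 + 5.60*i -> [-4.84, 0.76, 6.36, 11.96, 17.56]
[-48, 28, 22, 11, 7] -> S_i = Random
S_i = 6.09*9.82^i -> [6.09, 59.8, 587.27, 5767.02, 56632.18]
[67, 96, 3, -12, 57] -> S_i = Random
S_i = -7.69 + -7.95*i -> [-7.69, -15.64, -23.59, -31.54, -39.49]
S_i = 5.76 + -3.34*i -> [5.76, 2.42, -0.92, -4.26, -7.6]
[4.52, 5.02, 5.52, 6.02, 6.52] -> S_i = 4.52 + 0.50*i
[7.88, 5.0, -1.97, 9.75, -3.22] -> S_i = Random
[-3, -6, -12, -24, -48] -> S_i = -3*2^i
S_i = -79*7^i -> [-79, -553, -3871, -27097, -189679]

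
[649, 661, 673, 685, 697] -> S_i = 649 + 12*i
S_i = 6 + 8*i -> [6, 14, 22, 30, 38]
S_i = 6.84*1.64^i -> [6.84, 11.22, 18.4, 30.17, 49.48]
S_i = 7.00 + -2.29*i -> [7.0, 4.71, 2.42, 0.13, -2.16]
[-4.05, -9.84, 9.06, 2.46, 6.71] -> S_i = Random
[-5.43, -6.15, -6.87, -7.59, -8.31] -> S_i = -5.43 + -0.72*i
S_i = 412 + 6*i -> [412, 418, 424, 430, 436]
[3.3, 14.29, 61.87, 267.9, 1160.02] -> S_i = 3.30*4.33^i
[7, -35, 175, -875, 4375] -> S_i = 7*-5^i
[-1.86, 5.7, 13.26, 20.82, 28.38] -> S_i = -1.86 + 7.56*i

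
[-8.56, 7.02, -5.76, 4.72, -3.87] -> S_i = -8.56*(-0.82)^i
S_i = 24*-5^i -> [24, -120, 600, -3000, 15000]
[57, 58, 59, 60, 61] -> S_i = 57 + 1*i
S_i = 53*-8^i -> [53, -424, 3392, -27136, 217088]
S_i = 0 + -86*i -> [0, -86, -172, -258, -344]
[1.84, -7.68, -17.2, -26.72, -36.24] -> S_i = 1.84 + -9.52*i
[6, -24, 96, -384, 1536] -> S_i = 6*-4^i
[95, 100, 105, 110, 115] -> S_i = 95 + 5*i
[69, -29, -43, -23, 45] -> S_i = Random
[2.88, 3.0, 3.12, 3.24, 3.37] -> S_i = 2.88*1.04^i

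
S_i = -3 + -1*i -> [-3, -4, -5, -6, -7]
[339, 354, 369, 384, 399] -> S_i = 339 + 15*i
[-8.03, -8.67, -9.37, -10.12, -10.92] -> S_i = -8.03*1.08^i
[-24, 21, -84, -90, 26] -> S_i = Random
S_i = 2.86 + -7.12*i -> [2.86, -4.26, -11.38, -18.5, -25.62]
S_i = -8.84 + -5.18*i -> [-8.84, -14.02, -19.2, -24.38, -29.56]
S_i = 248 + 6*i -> [248, 254, 260, 266, 272]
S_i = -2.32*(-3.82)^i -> [-2.32, 8.86, -33.85, 129.32, -494.02]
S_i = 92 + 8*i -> [92, 100, 108, 116, 124]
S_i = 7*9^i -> [7, 63, 567, 5103, 45927]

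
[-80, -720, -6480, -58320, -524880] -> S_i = -80*9^i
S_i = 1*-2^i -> [1, -2, 4, -8, 16]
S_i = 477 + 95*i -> [477, 572, 667, 762, 857]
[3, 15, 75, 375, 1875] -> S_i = 3*5^i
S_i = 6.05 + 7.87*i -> [6.05, 13.92, 21.79, 29.66, 37.53]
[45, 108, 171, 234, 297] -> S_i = 45 + 63*i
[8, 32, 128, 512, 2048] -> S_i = 8*4^i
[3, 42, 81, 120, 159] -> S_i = 3 + 39*i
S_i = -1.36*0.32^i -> [-1.36, -0.44, -0.14, -0.04, -0.01]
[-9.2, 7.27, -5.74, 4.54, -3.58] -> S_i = -9.20*(-0.79)^i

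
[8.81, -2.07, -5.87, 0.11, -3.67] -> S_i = Random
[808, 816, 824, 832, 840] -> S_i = 808 + 8*i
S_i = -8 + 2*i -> [-8, -6, -4, -2, 0]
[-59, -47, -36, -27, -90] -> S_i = Random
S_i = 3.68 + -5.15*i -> [3.68, -1.47, -6.62, -11.77, -16.92]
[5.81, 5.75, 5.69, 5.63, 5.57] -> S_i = 5.81 + -0.06*i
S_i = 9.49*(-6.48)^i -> [9.49, -61.5, 398.49, -2582.21, 16732.71]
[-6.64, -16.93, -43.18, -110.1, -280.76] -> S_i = -6.64*2.55^i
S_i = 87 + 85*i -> [87, 172, 257, 342, 427]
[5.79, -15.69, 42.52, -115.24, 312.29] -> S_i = 5.79*(-2.71)^i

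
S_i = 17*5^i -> [17, 85, 425, 2125, 10625]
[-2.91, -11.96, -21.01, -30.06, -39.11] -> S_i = -2.91 + -9.05*i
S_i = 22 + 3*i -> [22, 25, 28, 31, 34]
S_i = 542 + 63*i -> [542, 605, 668, 731, 794]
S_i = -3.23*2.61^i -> [-3.23, -8.43, -22.0, -57.43, -149.89]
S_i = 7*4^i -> [7, 28, 112, 448, 1792]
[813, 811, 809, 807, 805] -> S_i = 813 + -2*i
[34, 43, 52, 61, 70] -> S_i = 34 + 9*i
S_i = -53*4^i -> [-53, -212, -848, -3392, -13568]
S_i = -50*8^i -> [-50, -400, -3200, -25600, -204800]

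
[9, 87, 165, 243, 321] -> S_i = 9 + 78*i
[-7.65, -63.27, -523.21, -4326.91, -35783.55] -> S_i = -7.65*8.27^i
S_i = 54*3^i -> [54, 162, 486, 1458, 4374]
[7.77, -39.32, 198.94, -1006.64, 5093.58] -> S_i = 7.77*(-5.06)^i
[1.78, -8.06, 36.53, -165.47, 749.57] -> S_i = 1.78*(-4.53)^i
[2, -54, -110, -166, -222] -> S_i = 2 + -56*i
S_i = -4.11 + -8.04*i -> [-4.11, -12.15, -20.19, -28.23, -36.27]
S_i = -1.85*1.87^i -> [-1.85, -3.46, -6.47, -12.1, -22.62]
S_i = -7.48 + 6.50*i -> [-7.48, -0.98, 5.52, 12.02, 18.52]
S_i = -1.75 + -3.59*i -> [-1.75, -5.34, -8.93, -12.52, -16.11]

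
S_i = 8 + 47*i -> [8, 55, 102, 149, 196]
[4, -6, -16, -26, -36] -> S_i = 4 + -10*i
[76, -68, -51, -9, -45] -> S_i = Random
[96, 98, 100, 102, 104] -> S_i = 96 + 2*i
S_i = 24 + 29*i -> [24, 53, 82, 111, 140]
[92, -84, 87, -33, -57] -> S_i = Random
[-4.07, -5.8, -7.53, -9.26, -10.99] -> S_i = -4.07 + -1.73*i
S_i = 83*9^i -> [83, 747, 6723, 60507, 544563]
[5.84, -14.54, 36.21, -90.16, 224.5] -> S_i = 5.84*(-2.49)^i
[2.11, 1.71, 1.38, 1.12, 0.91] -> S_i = 2.11*0.81^i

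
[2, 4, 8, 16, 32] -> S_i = 2*2^i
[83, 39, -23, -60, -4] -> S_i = Random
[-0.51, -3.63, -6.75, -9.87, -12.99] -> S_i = -0.51 + -3.12*i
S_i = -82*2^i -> [-82, -164, -328, -656, -1312]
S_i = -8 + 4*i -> [-8, -4, 0, 4, 8]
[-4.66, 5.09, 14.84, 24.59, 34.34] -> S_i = -4.66 + 9.75*i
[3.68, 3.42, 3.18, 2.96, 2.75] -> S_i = 3.68*0.93^i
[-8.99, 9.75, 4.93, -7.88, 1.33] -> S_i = Random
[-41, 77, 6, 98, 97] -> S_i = Random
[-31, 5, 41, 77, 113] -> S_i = -31 + 36*i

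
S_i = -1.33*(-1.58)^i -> [-1.33, 2.1, -3.32, 5.25, -8.29]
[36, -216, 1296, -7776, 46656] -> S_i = 36*-6^i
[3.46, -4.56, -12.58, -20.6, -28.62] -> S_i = 3.46 + -8.02*i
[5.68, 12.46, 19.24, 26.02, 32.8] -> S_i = 5.68 + 6.78*i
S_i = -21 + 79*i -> [-21, 58, 137, 216, 295]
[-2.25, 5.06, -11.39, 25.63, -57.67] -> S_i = -2.25*(-2.25)^i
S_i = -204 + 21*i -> [-204, -183, -162, -141, -120]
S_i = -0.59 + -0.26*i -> [-0.59, -0.85, -1.11, -1.37, -1.63]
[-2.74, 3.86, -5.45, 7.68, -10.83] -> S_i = -2.74*(-1.41)^i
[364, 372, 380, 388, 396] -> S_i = 364 + 8*i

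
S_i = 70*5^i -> [70, 350, 1750, 8750, 43750]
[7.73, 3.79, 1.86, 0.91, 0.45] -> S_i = 7.73*0.49^i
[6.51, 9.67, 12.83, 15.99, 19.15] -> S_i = 6.51 + 3.16*i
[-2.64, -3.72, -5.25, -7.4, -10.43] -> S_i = -2.64*1.41^i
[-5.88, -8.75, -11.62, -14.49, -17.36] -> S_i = -5.88 + -2.87*i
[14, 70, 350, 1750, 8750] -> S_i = 14*5^i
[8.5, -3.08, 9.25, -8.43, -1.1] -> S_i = Random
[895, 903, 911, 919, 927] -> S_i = 895 + 8*i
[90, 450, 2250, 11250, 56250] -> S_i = 90*5^i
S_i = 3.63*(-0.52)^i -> [3.63, -1.89, 0.98, -0.51, 0.27]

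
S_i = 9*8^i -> [9, 72, 576, 4608, 36864]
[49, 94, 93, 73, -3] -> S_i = Random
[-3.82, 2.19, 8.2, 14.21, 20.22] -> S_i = -3.82 + 6.01*i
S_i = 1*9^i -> [1, 9, 81, 729, 6561]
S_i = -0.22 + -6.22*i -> [-0.22, -6.44, -12.66, -18.88, -25.1]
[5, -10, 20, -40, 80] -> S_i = 5*-2^i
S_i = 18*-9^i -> [18, -162, 1458, -13122, 118098]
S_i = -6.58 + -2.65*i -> [-6.58, -9.23, -11.88, -14.53, -17.18]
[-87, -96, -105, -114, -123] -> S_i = -87 + -9*i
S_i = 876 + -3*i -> [876, 873, 870, 867, 864]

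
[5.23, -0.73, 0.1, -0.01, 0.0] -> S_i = 5.23*(-0.14)^i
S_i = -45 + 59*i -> [-45, 14, 73, 132, 191]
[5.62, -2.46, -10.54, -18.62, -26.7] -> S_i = 5.62 + -8.08*i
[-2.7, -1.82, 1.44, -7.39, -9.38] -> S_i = Random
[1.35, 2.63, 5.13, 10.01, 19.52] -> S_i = 1.35*1.95^i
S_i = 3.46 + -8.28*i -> [3.46, -4.82, -13.1, -21.38, -29.66]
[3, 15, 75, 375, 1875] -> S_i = 3*5^i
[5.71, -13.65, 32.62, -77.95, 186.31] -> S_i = 5.71*(-2.39)^i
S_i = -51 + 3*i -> [-51, -48, -45, -42, -39]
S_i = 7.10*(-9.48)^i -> [7.1, -67.31, 638.08, -6049.0, 57344.49]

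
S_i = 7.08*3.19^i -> [7.08, 22.59, 72.05, 229.83, 733.16]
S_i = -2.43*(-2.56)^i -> [-2.43, 6.22, -15.93, 40.77, -104.37]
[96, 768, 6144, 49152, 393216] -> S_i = 96*8^i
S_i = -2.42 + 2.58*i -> [-2.42, 0.16, 2.74, 5.32, 7.9]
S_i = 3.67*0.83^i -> [3.67, 3.05, 2.53, 2.1, 1.74]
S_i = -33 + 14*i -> [-33, -19, -5, 9, 23]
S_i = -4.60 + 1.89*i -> [-4.6, -2.71, -0.82, 1.07, 2.96]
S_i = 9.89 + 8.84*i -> [9.89, 18.73, 27.57, 36.41, 45.25]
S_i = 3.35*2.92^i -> [3.35, 9.78, 28.56, 83.41, 243.54]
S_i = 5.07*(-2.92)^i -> [5.07, -14.8, 43.23, -126.23, 368.59]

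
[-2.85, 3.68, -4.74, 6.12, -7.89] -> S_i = -2.85*(-1.29)^i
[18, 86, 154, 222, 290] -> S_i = 18 + 68*i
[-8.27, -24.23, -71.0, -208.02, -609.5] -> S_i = -8.27*2.93^i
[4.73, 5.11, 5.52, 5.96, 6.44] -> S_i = 4.73*1.08^i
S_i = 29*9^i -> [29, 261, 2349, 21141, 190269]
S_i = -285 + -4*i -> [-285, -289, -293, -297, -301]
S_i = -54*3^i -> [-54, -162, -486, -1458, -4374]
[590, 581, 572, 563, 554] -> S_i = 590 + -9*i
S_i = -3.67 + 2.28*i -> [-3.67, -1.39, 0.89, 3.17, 5.45]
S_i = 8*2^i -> [8, 16, 32, 64, 128]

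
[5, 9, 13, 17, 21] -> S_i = 5 + 4*i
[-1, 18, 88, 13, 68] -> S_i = Random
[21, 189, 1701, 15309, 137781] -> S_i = 21*9^i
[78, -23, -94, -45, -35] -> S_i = Random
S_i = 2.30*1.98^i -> [2.3, 4.55, 9.02, 17.85, 35.35]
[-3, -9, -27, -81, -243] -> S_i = -3*3^i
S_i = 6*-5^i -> [6, -30, 150, -750, 3750]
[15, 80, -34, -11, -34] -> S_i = Random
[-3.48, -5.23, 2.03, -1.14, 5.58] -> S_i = Random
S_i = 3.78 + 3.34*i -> [3.78, 7.12, 10.46, 13.8, 17.14]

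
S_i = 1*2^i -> [1, 2, 4, 8, 16]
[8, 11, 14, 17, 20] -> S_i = 8 + 3*i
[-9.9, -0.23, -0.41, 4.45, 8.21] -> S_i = Random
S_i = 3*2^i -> [3, 6, 12, 24, 48]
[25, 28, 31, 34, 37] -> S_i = 25 + 3*i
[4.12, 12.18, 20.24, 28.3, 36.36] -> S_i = 4.12 + 8.06*i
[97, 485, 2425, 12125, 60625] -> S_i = 97*5^i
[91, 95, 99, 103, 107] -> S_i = 91 + 4*i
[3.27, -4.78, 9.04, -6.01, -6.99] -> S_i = Random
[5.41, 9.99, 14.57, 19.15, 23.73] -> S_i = 5.41 + 4.58*i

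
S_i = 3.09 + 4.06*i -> [3.09, 7.15, 11.21, 15.27, 19.33]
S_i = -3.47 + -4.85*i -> [-3.47, -8.32, -13.17, -18.02, -22.87]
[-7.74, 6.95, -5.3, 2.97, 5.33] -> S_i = Random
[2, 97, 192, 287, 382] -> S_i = 2 + 95*i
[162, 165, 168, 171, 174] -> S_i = 162 + 3*i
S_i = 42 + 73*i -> [42, 115, 188, 261, 334]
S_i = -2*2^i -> [-2, -4, -8, -16, -32]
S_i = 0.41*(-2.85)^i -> [0.41, -1.17, 3.33, -9.49, 27.05]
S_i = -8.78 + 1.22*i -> [-8.78, -7.56, -6.34, -5.12, -3.9]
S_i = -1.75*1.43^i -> [-1.75, -2.5, -3.58, -5.12, -7.32]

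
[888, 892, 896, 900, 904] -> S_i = 888 + 4*i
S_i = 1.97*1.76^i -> [1.97, 3.47, 6.1, 10.74, 18.9]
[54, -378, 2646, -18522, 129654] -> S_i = 54*-7^i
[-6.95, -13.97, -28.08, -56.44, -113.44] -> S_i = -6.95*2.01^i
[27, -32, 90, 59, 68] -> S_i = Random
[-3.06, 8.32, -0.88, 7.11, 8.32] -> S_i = Random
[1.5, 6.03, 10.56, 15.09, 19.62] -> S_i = 1.50 + 4.53*i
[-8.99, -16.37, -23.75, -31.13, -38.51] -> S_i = -8.99 + -7.38*i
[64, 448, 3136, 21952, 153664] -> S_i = 64*7^i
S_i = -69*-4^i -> [-69, 276, -1104, 4416, -17664]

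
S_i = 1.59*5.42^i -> [1.59, 8.62, 46.71, 253.16, 1372.13]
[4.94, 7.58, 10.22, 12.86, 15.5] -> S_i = 4.94 + 2.64*i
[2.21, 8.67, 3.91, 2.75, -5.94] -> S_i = Random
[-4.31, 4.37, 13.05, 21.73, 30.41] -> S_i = -4.31 + 8.68*i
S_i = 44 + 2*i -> [44, 46, 48, 50, 52]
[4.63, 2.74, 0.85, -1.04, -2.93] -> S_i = 4.63 + -1.89*i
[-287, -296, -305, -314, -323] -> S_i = -287 + -9*i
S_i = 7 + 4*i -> [7, 11, 15, 19, 23]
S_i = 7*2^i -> [7, 14, 28, 56, 112]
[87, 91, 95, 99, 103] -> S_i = 87 + 4*i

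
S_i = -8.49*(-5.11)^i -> [-8.49, 43.38, -221.69, 1132.84, -5788.84]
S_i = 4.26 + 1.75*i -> [4.26, 6.01, 7.76, 9.51, 11.26]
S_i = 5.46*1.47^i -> [5.46, 8.03, 11.8, 17.34, 25.5]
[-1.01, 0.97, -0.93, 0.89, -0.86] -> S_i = -1.01*(-0.96)^i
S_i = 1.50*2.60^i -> [1.5, 3.9, 10.14, 26.36, 68.55]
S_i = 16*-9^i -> [16, -144, 1296, -11664, 104976]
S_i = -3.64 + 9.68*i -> [-3.64, 6.04, 15.72, 25.4, 35.08]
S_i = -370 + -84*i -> [-370, -454, -538, -622, -706]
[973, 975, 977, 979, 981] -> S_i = 973 + 2*i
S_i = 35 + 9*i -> [35, 44, 53, 62, 71]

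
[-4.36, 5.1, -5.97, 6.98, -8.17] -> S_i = -4.36*(-1.17)^i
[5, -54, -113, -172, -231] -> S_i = 5 + -59*i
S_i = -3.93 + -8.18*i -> [-3.93, -12.11, -20.29, -28.47, -36.65]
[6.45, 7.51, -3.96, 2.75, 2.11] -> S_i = Random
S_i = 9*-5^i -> [9, -45, 225, -1125, 5625]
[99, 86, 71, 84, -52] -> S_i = Random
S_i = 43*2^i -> [43, 86, 172, 344, 688]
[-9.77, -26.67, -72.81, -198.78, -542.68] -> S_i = -9.77*2.73^i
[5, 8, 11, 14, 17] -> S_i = 5 + 3*i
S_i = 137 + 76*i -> [137, 213, 289, 365, 441]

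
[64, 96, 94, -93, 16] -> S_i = Random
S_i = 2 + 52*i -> [2, 54, 106, 158, 210]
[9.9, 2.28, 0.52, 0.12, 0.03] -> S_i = 9.90*0.23^i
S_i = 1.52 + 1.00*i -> [1.52, 2.52, 3.52, 4.52, 5.52]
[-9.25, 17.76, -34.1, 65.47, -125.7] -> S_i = -9.25*(-1.92)^i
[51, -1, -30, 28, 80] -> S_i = Random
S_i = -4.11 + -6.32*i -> [-4.11, -10.43, -16.75, -23.07, -29.39]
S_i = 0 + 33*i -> [0, 33, 66, 99, 132]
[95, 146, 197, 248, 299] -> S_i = 95 + 51*i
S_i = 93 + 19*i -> [93, 112, 131, 150, 169]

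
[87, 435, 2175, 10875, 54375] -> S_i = 87*5^i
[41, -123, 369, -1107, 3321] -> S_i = 41*-3^i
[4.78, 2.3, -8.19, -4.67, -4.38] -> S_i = Random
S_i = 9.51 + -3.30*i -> [9.51, 6.21, 2.91, -0.39, -3.69]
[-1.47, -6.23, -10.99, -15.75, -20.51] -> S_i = -1.47 + -4.76*i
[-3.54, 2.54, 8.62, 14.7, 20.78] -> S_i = -3.54 + 6.08*i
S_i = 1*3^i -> [1, 3, 9, 27, 81]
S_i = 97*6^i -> [97, 582, 3492, 20952, 125712]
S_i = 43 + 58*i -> [43, 101, 159, 217, 275]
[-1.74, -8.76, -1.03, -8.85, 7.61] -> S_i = Random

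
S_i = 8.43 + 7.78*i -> [8.43, 16.21, 23.99, 31.77, 39.55]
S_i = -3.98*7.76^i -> [-3.98, -30.88, -239.67, -1859.81, -14432.11]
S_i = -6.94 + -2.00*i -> [-6.94, -8.94, -10.94, -12.94, -14.94]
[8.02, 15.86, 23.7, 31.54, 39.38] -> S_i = 8.02 + 7.84*i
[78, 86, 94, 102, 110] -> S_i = 78 + 8*i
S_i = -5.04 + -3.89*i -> [-5.04, -8.93, -12.82, -16.71, -20.6]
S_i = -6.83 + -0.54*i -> [-6.83, -7.37, -7.91, -8.45, -8.99]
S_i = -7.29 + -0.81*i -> [-7.29, -8.1, -8.91, -9.72, -10.53]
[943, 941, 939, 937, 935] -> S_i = 943 + -2*i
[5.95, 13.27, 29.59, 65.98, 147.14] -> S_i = 5.95*2.23^i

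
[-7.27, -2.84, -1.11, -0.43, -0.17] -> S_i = -7.27*0.39^i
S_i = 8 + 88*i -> [8, 96, 184, 272, 360]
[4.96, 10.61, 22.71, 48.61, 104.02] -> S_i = 4.96*2.14^i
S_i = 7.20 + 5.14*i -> [7.2, 12.34, 17.48, 22.62, 27.76]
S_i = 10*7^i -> [10, 70, 490, 3430, 24010]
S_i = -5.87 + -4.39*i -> [-5.87, -10.26, -14.65, -19.04, -23.43]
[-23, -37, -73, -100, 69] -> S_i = Random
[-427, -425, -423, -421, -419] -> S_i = -427 + 2*i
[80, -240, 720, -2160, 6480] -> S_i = 80*-3^i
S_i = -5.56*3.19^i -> [-5.56, -17.74, -56.58, -180.49, -575.75]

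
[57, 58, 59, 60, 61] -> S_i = 57 + 1*i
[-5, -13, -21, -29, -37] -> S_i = -5 + -8*i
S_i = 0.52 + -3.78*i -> [0.52, -3.26, -7.04, -10.82, -14.6]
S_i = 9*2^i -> [9, 18, 36, 72, 144]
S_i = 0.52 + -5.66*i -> [0.52, -5.14, -10.8, -16.46, -22.12]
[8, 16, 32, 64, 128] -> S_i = 8*2^i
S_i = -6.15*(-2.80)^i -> [-6.15, 17.22, -48.22, 135.0, -378.01]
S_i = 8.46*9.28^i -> [8.46, 78.51, 728.56, 6761.05, 62742.56]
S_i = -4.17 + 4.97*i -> [-4.17, 0.8, 5.77, 10.74, 15.71]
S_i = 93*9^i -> [93, 837, 7533, 67797, 610173]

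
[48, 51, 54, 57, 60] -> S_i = 48 + 3*i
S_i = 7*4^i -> [7, 28, 112, 448, 1792]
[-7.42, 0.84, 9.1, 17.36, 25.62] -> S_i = -7.42 + 8.26*i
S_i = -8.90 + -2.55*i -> [-8.9, -11.45, -14.0, -16.55, -19.1]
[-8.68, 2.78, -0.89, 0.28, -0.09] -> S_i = -8.68*(-0.32)^i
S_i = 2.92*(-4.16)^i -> [2.92, -12.15, 50.53, -210.21, 874.49]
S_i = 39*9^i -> [39, 351, 3159, 28431, 255879]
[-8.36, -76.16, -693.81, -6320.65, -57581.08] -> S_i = -8.36*9.11^i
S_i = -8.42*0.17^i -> [-8.42, -1.43, -0.24, -0.04, -0.01]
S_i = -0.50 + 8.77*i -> [-0.5, 8.27, 17.04, 25.81, 34.58]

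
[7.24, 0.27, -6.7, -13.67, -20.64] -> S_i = 7.24 + -6.97*i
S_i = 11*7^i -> [11, 77, 539, 3773, 26411]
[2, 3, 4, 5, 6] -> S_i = 2 + 1*i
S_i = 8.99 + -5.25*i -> [8.99, 3.74, -1.51, -6.76, -12.01]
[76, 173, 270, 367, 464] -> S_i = 76 + 97*i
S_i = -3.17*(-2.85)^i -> [-3.17, 9.03, -25.75, 73.38, -209.14]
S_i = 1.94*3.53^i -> [1.94, 6.85, 24.17, 85.33, 301.23]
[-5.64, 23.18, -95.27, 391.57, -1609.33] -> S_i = -5.64*(-4.11)^i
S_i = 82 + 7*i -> [82, 89, 96, 103, 110]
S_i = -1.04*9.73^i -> [-1.04, -10.12, -98.46, -958.01, -9321.48]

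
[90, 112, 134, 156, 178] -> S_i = 90 + 22*i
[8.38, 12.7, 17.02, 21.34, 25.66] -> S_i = 8.38 + 4.32*i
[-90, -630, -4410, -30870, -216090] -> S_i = -90*7^i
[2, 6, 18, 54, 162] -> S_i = 2*3^i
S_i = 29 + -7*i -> [29, 22, 15, 8, 1]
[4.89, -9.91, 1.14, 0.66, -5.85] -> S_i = Random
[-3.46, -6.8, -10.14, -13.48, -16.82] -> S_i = -3.46 + -3.34*i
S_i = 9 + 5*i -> [9, 14, 19, 24, 29]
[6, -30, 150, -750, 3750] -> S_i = 6*-5^i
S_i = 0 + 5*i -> [0, 5, 10, 15, 20]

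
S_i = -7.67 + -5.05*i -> [-7.67, -12.72, -17.77, -22.82, -27.87]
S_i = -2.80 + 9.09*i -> [-2.8, 6.29, 15.38, 24.47, 33.56]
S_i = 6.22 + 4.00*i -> [6.22, 10.22, 14.22, 18.22, 22.22]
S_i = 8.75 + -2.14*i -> [8.75, 6.61, 4.47, 2.33, 0.19]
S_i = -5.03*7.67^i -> [-5.03, -38.58, -295.91, -2269.62, -17408.02]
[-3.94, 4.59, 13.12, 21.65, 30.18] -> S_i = -3.94 + 8.53*i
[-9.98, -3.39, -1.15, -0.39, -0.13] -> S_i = -9.98*0.34^i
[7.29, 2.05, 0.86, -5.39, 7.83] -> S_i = Random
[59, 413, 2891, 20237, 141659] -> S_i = 59*7^i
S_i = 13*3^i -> [13, 39, 117, 351, 1053]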